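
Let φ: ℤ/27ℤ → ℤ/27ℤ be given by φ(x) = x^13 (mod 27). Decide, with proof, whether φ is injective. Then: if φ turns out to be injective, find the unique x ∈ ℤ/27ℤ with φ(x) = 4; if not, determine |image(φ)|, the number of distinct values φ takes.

φ(0) = 0^13 = 0.
φ(3): Repeated squaring mod 27: 3^1 ≡ 3, 3^2 ≡ 3² = 9, 3^4 ≡ 9² = 81 ≡ 0, 3^8 ≡ 0² = 0. Since 13 = 8 + 4 + 1, 3^13 ≡ 0·0·3: 0·0 = 0, then 0·3 = 0. So 3^13 ≡ 0 (mod 27).
So φ(0) = φ(3) = 0 while 0 ≠ 3, so φ is not injective.
Since φ is not injective, we determine |image(φ)|. Computing x^13 mod 27 for each x (by repeated squaring, reducing mod 27 at every step), the values φ(0), φ(1), …, φ(26) are: 0, 1, 11, 0, 13, 23, 0, 25, 8, 0, 10, 20, 0, 22, 5, 0, 7, 17, 0, 19, 2, 0, 4, 14, 0, 16, 26.
The distinct values are {0, 1, 2, 4, 5, 7, 8, 10, 11, 13, 14, 16, 17, 19, 20, 22, 23, 25, 26}; there are 19 of them.

19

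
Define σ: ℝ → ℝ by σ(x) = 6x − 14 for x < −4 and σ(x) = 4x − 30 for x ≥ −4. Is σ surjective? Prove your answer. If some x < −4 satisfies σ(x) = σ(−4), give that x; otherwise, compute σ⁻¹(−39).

-16/3

Both pieces are strictly increasing (slopes 6 and 4), so each is injective on its own interval.
The left piece maps (−∞, −4) onto (−∞, −38); the right piece maps [−4, ∞) onto [−46, ∞).
The union (−∞, −38) ∪ [−46, ∞) covers ℝ, so σ is surjective.
For the follow-up: the images overlap, so an x < −4 with σ(x) = σ(−4) exists. σ(−4) = −46; solving 6x − 14 = −46 for x < −4 gives x = (−46 + 14)/6 = −16/3.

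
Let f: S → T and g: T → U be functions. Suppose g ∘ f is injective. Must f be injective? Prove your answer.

Suppose f(x_1) = f(x_2). Applying g: (g ∘ f)(x_1) = (g ∘ f)(x_2). Since g ∘ f is injective, x_1 = x_2. So f is injective.

injective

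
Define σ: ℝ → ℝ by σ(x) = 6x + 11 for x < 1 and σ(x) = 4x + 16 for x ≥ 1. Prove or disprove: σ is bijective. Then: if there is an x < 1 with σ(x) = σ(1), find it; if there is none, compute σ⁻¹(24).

Both pieces are strictly increasing (slopes 6 and 4), so each is injective on its own interval.
The left piece maps (−∞, 1) onto (−∞, 17); the right piece maps [1, ∞) onto [20, ∞).
The images leave a gap (17 has no preimage), so σ is not surjective, hence not bijective.
Because the two images are disjoint, no x < 1 has σ(x) = σ(1), so we compute σ⁻¹(24): 24 lies in [20, ∞), so solve 4x + 16 = 24: x = (24 − 16)/4 = 2.

2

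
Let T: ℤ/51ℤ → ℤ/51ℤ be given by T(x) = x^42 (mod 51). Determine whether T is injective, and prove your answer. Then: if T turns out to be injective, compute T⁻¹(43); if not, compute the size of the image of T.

T(7): Repeated squaring mod 51: 7^1 ≡ 7, 7^2 ≡ 7² = 49, 7^4 ≡ 49² = 2401 ≡ 4, 7^8 ≡ 4² = 16, 7^16 ≡ 16² = 256 ≡ 1, 7^32 ≡ 1² = 1. Since 42 = 32 + 8 + 2, 7^42 ≡ 1·16·49: 1·16 = 16, then 16·49 = 784 ≡ 19. So 7^42 ≡ 19 (mod 51).
T(10): Repeated squaring mod 51: 10^1 ≡ 10, 10^2 ≡ 10² = 100 ≡ 49, 10^4 ≡ 49² = 2401 ≡ 4, 10^8 ≡ 4² = 16, 10^16 ≡ 16² = 256 ≡ 1, 10^32 ≡ 1² = 1. Since 42 = 32 + 8 + 2, 10^42 ≡ 1·16·49: 1·16 = 16, then 16·49 = 784 ≡ 19. So 10^42 ≡ 19 (mod 51).
So T(7) = T(10) = 19 while 7 ≠ 10, so T is not injective.
Since T is not injective, we determine |image(T)|. Computing x^42 mod 51 for each x (by repeated squaring, reducing mod 51 at every step), the values T(0), T(1), …, T(50) are: 0, 1, 4, 42, 16, 43, 15, 19, 13, 30, 19, 49, 9, 16, 25, 21, 1, 34, 18, 4, 25, 33, 43, 49, 36, 13, 13, 36, 49, 43, 33, 25, 4, 18, 34, 1, 21, 25, 16, 9, 49, 19, 30, 13, 19, 15, 43, 16, 42, 4, 1.
The distinct values are {0, 1, 4, 9, 13, 15, 16, 18, 19, 21, 25, 30, 33, 34, 36, 42, 43, 49}; there are 18 of them.

18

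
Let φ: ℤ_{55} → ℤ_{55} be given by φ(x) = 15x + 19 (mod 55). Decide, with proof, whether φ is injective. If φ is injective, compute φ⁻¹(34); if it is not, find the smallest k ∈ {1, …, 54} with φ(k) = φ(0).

Recall that φ is injective when φ(s) = φ(t) forces s = t.
We have gcd(15, 55) = 5 > 1. Taking s = 0 and t = 11: φ(0) = 19 and φ(11) = 15·11 + 19 = 184 ≡ 19 (mod 55).
So φ(0) = φ(11) while 0 ≠ 11, thus φ is not injective.
Since φ is not injective, we find the least positive k with φ(k) = φ(0): this means 15k ≡ 0 (mod 55), i.e. 55 ∣ 15k. Since gcd(15, 55) = 5, dividing through by 5 this holds exactly when 11 ∣ 3k, and as gcd(3, 11) = 1, exactly when 11 ∣ k.
The smallest positive such k is 11.

11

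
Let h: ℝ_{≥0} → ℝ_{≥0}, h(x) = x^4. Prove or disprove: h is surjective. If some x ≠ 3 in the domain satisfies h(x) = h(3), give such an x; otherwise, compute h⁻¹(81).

For any y ∈ ℝ_{≥0}, x = y^{1/4} ∈ ℝ_{≥0} gives h(x) = y, so h is surjective.
Since x ↦ x^4 is strictly increasing on ℝ_{≥0}, it is injective there, so no x ≠ 3 in the domain has h(x) = h(3). We therefore compute h⁻¹(81) = 81^{1/4} = 3 (indeed 3^4 = 81).

3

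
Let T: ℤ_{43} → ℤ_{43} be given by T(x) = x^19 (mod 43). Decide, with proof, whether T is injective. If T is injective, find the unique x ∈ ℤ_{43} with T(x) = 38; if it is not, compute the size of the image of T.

24

Since 43 is prime, the nonzero elements of ℤ_{43} form a cyclic group of order 42.
As gcd(19, 42) = 1, raising to the 19th power is a bijection on this group: if a^19 ≡ b^19 then (ab^{−1})^19 = 1, and the only element of order dividing gcd(19, 42) = 1 is 1, so a = b.
With T(0) = 0 this makes T injective on all of ℤ_{43}, hence bijective (finite equal-size domain and codomain). In particular T is injective.
Since T is injective, we find the preimage of 38. The inverse of x ↦ x^19 on (ℤ_{43})^× is x ↦ x^31, because 19·31 = 589 = 14·42 + 1 ≡ 1 (mod 42) and x^{42} = 1 for x ≠ 0 (Fermat). So T⁻¹(38) = 38^31 mod 43.
Repeated squaring mod 43: 38^1 ≡ 38, 38^2 ≡ 38² = 1444 ≡ 25, 38^4 ≡ 25² = 625 ≡ 23, 38^8 ≡ 23² = 529 ≡ 13, 38^16 ≡ 13² = 169 ≡ 40. Since 31 = 16 + 8 + 4 + 2 + 1, 38^31 ≡ 40·13·23·25·38: 40·13 = 520 ≡ 4, then 4·23 = 92 ≡ 6, then 6·25 = 150 ≡ 21, then 21·38 = 798 ≡ 24. So 38^31 ≡ 24 (mod 43).
Hence T⁻¹(38) = 24.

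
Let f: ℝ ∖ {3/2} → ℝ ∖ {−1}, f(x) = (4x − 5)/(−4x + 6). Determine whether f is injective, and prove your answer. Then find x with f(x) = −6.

Suppose f(x_1) = f(x_2). Cross-multiplying: (4x_1 − 5)(−4x_2 + 6) = (4x_2 − 5)(−4x_1 + 6).
Expanding both sides and cancelling the symmetric terms leaves 4·(x_1 − x_2) = 0. Since 4 ≠ 0, x_1 = x_2. Thus f is injective.
Solving f(x) = −6: cross-multiplying gives 4x − 5 = −6(−4x + 6), which rearranges to −20x = −31, so x = 31/20.

31/20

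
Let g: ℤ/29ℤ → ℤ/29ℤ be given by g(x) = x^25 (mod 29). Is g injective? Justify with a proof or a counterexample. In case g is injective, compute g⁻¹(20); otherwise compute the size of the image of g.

23

Since 29 is prime, the nonzero elements of ℤ/29ℤ form a cyclic group of order 28.
As gcd(25, 28) = 1, raising to the 25th power is a bijection on this group: if u^25 ≡ v^25 then (uv^{−1})^25 = 1, and the only element of order dividing gcd(25, 28) = 1 is 1, so u = v.
With g(0) = 0 this makes g injective on all of ℤ/29ℤ, hence bijective (finite equal-size domain and codomain). In particular g is injective.
Since g is injective, we find the preimage of 20. The inverse of x ↦ x^25 on (ℤ/29ℤ)^× is x ↦ x^9, because 25·9 = 225 = 8·28 + 1 ≡ 1 (mod 28) and x^{28} = 1 for x ≠ 0 (Fermat). So g⁻¹(20) = 20^9 mod 29.
Repeated squaring mod 29: 20^1 ≡ 20, 20^2 ≡ 20² = 400 ≡ 23, 20^4 ≡ 23² = 529 ≡ 7, 20^8 ≡ 7² = 49 ≡ 20. Since 9 = 8 + 1, 20^9 ≡ 20·20: 20·20 = 400 ≡ 23. So 20^9 ≡ 23 (mod 29).
Hence g⁻¹(20) = 23.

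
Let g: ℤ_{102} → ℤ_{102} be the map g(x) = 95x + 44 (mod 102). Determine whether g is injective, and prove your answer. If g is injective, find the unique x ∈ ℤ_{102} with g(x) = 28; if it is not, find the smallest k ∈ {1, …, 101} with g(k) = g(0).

Suppose g(s) = g(t) in ℤ_{102}. Then 95s + 44 ≡ 95t + 44 (mod 102), hence 95(s − t) ≡ 0 (mod 102).
Since gcd(95, 102) = 1, 95 is invertible modulo 102, therefore s − t ≡ 0 (mod 102), i.e. s = t.
Therefore g is injective.
We now compute 95⁻¹ mod 102 explicitly. Euclid's algorithm: 102 = 1·95 + 7, 95 = 13·7 + 4, 7 = 1·4 + 3, 4 = 1·3 + 1; back-substituting gives 1 = 29·95 − 27·102, so 95⁻¹ ≡ 29 (mod 102).
Since g is injective, we find g⁻¹(28): we need 95x ≡ 28 − 44 ≡ 86 (mod 102). Using 95⁻¹ = 29: x ≡ 29·86 = 2494 = 24·102 + 46, so x = 46.
Check: g(46) = 95·46 + 44 = 4414 = 43·102 + 28 ≡ 28 (mod 102).

46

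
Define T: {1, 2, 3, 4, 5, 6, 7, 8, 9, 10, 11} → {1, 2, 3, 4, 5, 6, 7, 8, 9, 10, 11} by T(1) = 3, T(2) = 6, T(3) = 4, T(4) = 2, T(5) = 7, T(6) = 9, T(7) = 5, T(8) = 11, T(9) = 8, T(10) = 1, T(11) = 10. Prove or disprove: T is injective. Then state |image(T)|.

11

The values T(1), …, T(11) are 3, 6, 4, 2, 7, 9, 5, 11, 8, 1, 10 — all distinct.
So T(u) = T(v) only when u = v, and T is injective.
The image of T is {1, 2, 3, 4, 5, 6, 7, 8, 9, 10, 11}, which has 11 elements.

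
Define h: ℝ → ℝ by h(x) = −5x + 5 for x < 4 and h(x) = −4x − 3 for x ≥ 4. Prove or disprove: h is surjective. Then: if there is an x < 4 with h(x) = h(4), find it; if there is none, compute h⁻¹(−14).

19/5

Both pieces are strictly decreasing (slopes −5 and −4), so each is injective on its own interval.
The left piece maps (−∞, 4) onto (−15, ∞); the right piece maps [4, ∞) onto (−∞, −19].
The union (−15, ∞) ∪ (−∞, −19] omits the interval between −15 and −19; in particular −15 has no preimage. So h is not surjective.
Because the two images are disjoint, no x < 4 has h(x) = h(4), so we compute h⁻¹(−14): −14 lies in (−15, ∞), so solve −5x + 5 = −14: x = (−14 − 5)/(−5) = 19/5.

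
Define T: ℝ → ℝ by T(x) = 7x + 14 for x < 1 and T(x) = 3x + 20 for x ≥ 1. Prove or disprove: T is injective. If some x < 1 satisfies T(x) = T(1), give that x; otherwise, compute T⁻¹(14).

Both pieces are strictly increasing (slopes 7 and 3), so each is injective on its own interval.
The left piece maps (−∞, 1) onto (−∞, 21); the right piece maps [1, ∞) onto [23, ∞).
These images are disjoint, so no value is attained by both pieces. Therefore T is injective.
Because the two images are disjoint, no x < 1 has T(x) = T(1), so we compute T⁻¹(14): 14 lies in (−∞, 21), so solve 7x + 14 = 14: x = (14 − 14)/7 = 0.

0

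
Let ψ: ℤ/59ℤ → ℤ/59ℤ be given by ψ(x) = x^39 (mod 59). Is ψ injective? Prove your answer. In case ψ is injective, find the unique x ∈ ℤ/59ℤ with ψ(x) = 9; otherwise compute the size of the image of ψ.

21

Since 59 is prime, the nonzero elements of ℤ/59ℤ form a cyclic group of order 58.
As gcd(39, 58) = 1, raising to the 39th power is a bijection on this group: if a^39 ≡ b^39 then (ab^{−1})^39 = 1, and the only element of order dividing gcd(39, 58) = 1 is 1, so a = b.
With ψ(0) = 0 this makes ψ injective on all of ℤ/59ℤ, hence bijective (finite equal-size domain and codomain). In particular ψ is injective.
Since ψ is injective, we find the preimage of 9. The inverse of x ↦ x^39 on (ℤ/59ℤ)^× is x ↦ x^3, because 39·3 = 117 = 2·58 + 1 ≡ 1 (mod 58) and x^{58} = 1 for x ≠ 0 (Fermat). So ψ⁻¹(9) = 9^3 mod 59.
Repeated squaring mod 59: 9^1 ≡ 9, 9^2 ≡ 9² = 81 ≡ 22. Since 3 = 2 + 1, 9^3 ≡ 22·9: 22·9 = 198 ≡ 21. So 9^3 ≡ 21 (mod 59).
Hence ψ⁻¹(9) = 21.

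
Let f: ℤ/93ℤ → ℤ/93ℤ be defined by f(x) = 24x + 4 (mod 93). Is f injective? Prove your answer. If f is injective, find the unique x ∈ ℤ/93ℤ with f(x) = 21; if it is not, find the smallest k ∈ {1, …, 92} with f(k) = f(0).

31

We have gcd(24, 93) = 3 > 1. Taking x_1 = 0 and x_2 = 31: f(0) = 4 and f(31) = 24·31 + 4 = 748 ≡ 4 (mod 93).
So f(0) = f(31) while 0 ≠ 31, thus f is not injective.
Since f is not injective, we find the least positive k with f(k) = f(0): this means 24k ≡ 0 (mod 93), i.e. 93 ∣ 24k. Since gcd(24, 93) = 3, dividing through by 3 this holds exactly when 31 ∣ 8k, and as gcd(8, 31) = 1, exactly when 31 ∣ k.
The smallest positive such k is 31.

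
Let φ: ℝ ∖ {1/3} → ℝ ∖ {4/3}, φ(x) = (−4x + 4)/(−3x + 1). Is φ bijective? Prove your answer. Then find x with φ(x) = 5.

1/11

Suppose φ(a) = φ(b). Cross-multiplying: (−4a + 4)(−3b + 1) = (−4b + 4)(−3a + 1).
Expanding both sides and cancelling the symmetric terms leaves 8·(a − b) = 0. Since 8 ≠ 0, a = b. Hence φ is injective.
For any y ≠ 4/3, solving y(−3x + 1) = −4x + 4 for x gives a well-defined x ≠ 1/3. So φ is surjective.
Therefore φ is bijective.
Solving φ(x) = 5: cross-multiplying gives −4x + 4 = 5(−3x + 1), which rearranges to 11x = 1, so x = 1/11.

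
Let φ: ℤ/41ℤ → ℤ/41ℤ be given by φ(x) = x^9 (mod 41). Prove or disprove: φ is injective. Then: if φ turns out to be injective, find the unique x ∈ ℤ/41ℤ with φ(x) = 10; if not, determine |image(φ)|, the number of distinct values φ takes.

37

Since 41 is prime, the nonzero elements of ℤ/41ℤ form a cyclic group of order 40.
As gcd(9, 40) = 1, raising to the 9th power is a bijection on this group: if x_1^9 ≡ x_2^9 then (x_1x_2^{−1})^9 = 1, and the only element of order dividing gcd(9, 40) = 1 is 1, so x_1 = x_2.
With φ(0) = 0 this makes φ injective on all of ℤ/41ℤ, hence bijective (finite equal-size domain and codomain). In particular φ is injective.
Since φ is injective, we find the preimage of 10. The inverse of x ↦ x^9 on (ℤ/41ℤ)^× is x ↦ x^9, because 9·9 = 81 = 2·40 + 1 ≡ 1 (mod 40) and x^{40} = 1 for x ≠ 0 (Fermat). So φ⁻¹(10) = 10^9 mod 41.
Repeated squaring mod 41: 10^1 ≡ 10, 10^2 ≡ 10² = 100 ≡ 18, 10^4 ≡ 18² = 324 ≡ 37, 10^8 ≡ 37² = 1369 ≡ 16. Since 9 = 8 + 1, 10^9 ≡ 16·10: 16·10 = 160 ≡ 37. So 10^9 ≡ 37 (mod 41).
Hence φ⁻¹(10) = 37.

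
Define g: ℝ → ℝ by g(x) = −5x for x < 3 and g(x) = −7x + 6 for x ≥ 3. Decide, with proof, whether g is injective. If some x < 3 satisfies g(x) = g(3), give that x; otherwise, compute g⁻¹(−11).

Both pieces are strictly decreasing (slopes −5 and −7), so each is injective on its own interval.
The left piece maps (−∞, 3) onto (−15, ∞); the right piece maps [3, ∞) onto (−∞, −15].
These images are disjoint, so no value is attained by both pieces. Thus g is injective.
Because the two images are disjoint, no x < 3 has g(x) = g(3), so we compute g⁻¹(−11): −11 lies in (−15, ∞), so solve −5x = −11: x = (−11 − 0)/(−5) = 11/5.

11/5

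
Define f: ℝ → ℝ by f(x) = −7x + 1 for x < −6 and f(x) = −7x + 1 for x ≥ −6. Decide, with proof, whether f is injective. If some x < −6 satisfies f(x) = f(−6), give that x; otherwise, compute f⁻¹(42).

-41/7

Both pieces are strictly decreasing (slopes −7 and −7), so each is injective on its own interval.
The left piece maps (−∞, −6) onto (43, ∞); the right piece maps [−6, ∞) onto (−∞, 43].
These images are disjoint, so no value is attained by both pieces. So f is injective.
Because the two images are disjoint, no x < −6 has f(x) = f(−6), so we compute f⁻¹(42): 42 lies in (−∞, 43], so solve −7x + 1 = 42: x = (42 − 1)/(−7) = −41/7.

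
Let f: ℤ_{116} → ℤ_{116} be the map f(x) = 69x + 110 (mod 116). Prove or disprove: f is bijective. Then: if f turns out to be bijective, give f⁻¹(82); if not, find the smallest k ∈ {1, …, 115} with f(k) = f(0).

Recall: f is injective if f(u) = f(v) implies u = v.
Suppose f(u) = f(v) in ℤ_{116}. Then 69u + 110 ≡ 69v + 110 (mod 116), hence 69(u − v) ≡ 0 (mod 116).
Since gcd(69, 116) = 1, 69 is invertible modulo 116, so u − v ≡ 0 (mod 116), i.e. u = v.
We now compute 69⁻¹ mod 116 explicitly. Euclid's algorithm: 116 = 1·69 + 47, 69 = 1·47 + 22, 47 = 2·22 + 3, 22 = 7·3 + 1; back-substituting gives 1 = 37·69 − 22·116, so 69⁻¹ ≡ 37 (mod 116).
For any y ∈ ℤ_{116}, x = 37(y − 110) mod 116 satisfies f(x) = 69·37(y − 110) + 110 ≡ y (since 69·37 ≡ 1 mod 116). So every y has a preimage.
Hence f is bijective.
Since f is bijective, we find f⁻¹(82): we need 69x ≡ 82 − 110 ≡ 88 (mod 116). Using 69⁻¹ = 37: x ≡ 37·88 = 3256 = 28·116 + 8, so x = 8.
Check: f(8) = 69·8 + 110 = 662 = 5·116 + 82 ≡ 82 (mod 116).

8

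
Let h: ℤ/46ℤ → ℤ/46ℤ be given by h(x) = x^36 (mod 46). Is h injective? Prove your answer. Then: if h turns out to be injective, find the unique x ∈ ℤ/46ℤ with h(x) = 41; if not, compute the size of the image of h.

24

h(22): Repeated squaring mod 46: 22^1 ≡ 22, 22^2 ≡ 22² = 484 ≡ 24, 22^4 ≡ 24² = 576 ≡ 24, 22^8 ≡ 24² = 576 ≡ 24, 22^16 ≡ 24² = 576 ≡ 24, 22^32 ≡ 24² = 576 ≡ 24. Since 36 = 32 + 4, 22^36 ≡ 24·24: 24·24 = 576 ≡ 24. So 22^36 ≡ 24 (mod 46).
h(24): Repeated squaring mod 46: 24^1 ≡ 24, 24^2 ≡ 24² = 576 ≡ 24, 24^4 ≡ 24² = 576 ≡ 24, 24^8 ≡ 24² = 576 ≡ 24, 24^16 ≡ 24² = 576 ≡ 24, 24^32 ≡ 24² = 576 ≡ 24. Since 36 = 32 + 4, 24^36 ≡ 24·24: 24·24 = 576 ≡ 24. So 24^36 ≡ 24 (mod 46).
So h(22) = h(24) = 24 while 22 ≠ 24, so h is not injective.
Since h is not injective, we determine |image(h)|. Computing x^36 mod 46 for each x (by repeated squaring, reducing mod 46 at every step), the values h(0), h(1), …, h(45) are: 0, 1, 8, 27, 18, 13, 32, 25, 6, 39, 12, 3, 26, 35, 16, 29, 2, 9, 36, 41, 4, 31, 24, 23, 24, 31, 4, 41, 36, 9, 2, 29, 16, 35, 26, 3, 12, 39, 6, 25, 32, 13, 18, 27, 8, 1.
The distinct values are {0, 1, 2, 3, 4, 6, 8, 9, 12, 13, 16, 18, 23, 24, 25, 26, 27, 29, 31, 32, 35, 36, 39, 41}; there are 24 of them.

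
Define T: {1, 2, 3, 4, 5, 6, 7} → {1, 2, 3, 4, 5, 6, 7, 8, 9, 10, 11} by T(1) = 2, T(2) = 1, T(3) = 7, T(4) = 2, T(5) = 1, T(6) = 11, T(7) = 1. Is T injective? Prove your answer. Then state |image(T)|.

T(1) = 2 = T(4) with 1 ≠ 4, so T is not injective.
The image of T is {1, 2, 7, 11}, which has 4 elements.

4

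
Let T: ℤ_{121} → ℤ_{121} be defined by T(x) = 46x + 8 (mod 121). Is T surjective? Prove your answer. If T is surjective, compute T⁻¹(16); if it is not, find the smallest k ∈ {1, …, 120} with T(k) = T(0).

37

Since gcd(46, 121) = 1, 46 is invertible modulo 121. Euclid's algorithm: 121 = 2·46 + 29, 46 = 1·29 + 17, 29 = 1·17 + 12, 17 = 1·12 + 5, 12 = 2·5 + 2, 5 = 2·2 + 1; back-substituting gives 1 = 50·46 − 19·121, so 46⁻¹ ≡ 50 (mod 121).
For any y ∈ ℤ_{121}, x = 50(y − 8) mod 121 satisfies T(x) = 46·50(y − 8) + 8 ≡ y (since 46·50 ≡ 1 mod 121). So every y has a preimage.
Therefore T is surjective.
Since T is surjective, we compute T⁻¹(16): solve 46x + 8 ≡ 16 (mod 121), i.e. 46x ≡ 8 (mod 121).
Multiplying by 46⁻¹ = 50 gives x ≡ 50·8 = 400 = 3·121 + 37 ≡ 37 (mod 121).
Check: T(37) = 46·37 + 8 = 1710 = 14·121 + 16 ≡ 16 (mod 121).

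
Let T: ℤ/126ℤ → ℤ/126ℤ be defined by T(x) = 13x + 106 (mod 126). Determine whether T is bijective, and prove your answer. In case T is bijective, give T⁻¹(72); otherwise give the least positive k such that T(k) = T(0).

104

If T(x_1) = T(x_2), then 13x_1 ≡ 13x_2 (mod 126). Because gcd(13, 126) = 1, we may cancel 13 to get x_1 ≡ x_2 (mod 126).
We now compute 13⁻¹ mod 126 explicitly. Euclid's algorithm: 126 = 9·13 + 9, 13 = 1·9 + 4, 9 = 2·4 + 1; back-substituting gives 1 = 97·13 − 10·126, so 13⁻¹ ≡ 97 (mod 126).
For any y ∈ ℤ/126ℤ, x = 97(y − 106) mod 126 satisfies T(x) = 13·97(y − 106) + 106 ≡ y (since 13·97 ≡ 1 mod 126). So every y has a preimage.
Hence T is bijective.
Since T is bijective, we compute T⁻¹(72): solve 13x + 106 ≡ 72 (mod 126), i.e. 13x ≡ 92 (mod 126).
Multiplying by 13⁻¹ = 97 gives x ≡ 97·92 = 8924 = 70·126 + 104 ≡ 104 (mod 126).
Check: T(104) = 13·104 + 106 = 1458 = 11·126 + 72 ≡ 72 (mod 126).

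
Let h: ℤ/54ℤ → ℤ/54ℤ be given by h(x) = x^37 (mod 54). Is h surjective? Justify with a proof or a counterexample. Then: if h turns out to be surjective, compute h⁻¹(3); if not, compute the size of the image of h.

38

h(0) = 0^37 = 0.
h(6): Repeated squaring mod 54: 6^1 ≡ 6, 6^2 ≡ 6² = 36, 6^4 ≡ 36² = 1296 ≡ 0, 6^8 ≡ 0² = 0, 6^16 ≡ 0² = 0, 6^32 ≡ 0² = 0. Since 37 = 32 + 4 + 1, 6^37 ≡ 0·0·6: 0·0 = 0, then 0·6 = 0. So 6^37 ≡ 0 (mod 54).
So h(0) = h(6) = 0 while 0 ≠ 6, thus h is not injective.
A non-injective map from the 54-element set ℤ/54ℤ to itself takes at most 53 distinct values, so it cannot be surjective. Hence h is not surjective.
Since h is not surjective, we determine |image(h)|. Computing x^37 mod 54 for each x (by repeated squaring, reducing mod 54 at every step), the values h(0), h(1), …, h(53) are: 0, 1, 2, 27, 4, 5, 0, 7, 8, 27, 10, 11, 0, 13, 14, 27, 16, 17, 0, 19, 20, 27, 22, 23, 0, 25, 26, 27, 28, 29, 0, 31, 32, 27, 34, 35, 0, 37, 38, 27, 40, 41, 0, 43, 44, 27, 46, 47, 0, 49, 50, 27, 52, 53.
The distinct values are {0, 1, 2, 4, 5, 7, 8, 10, 11, 13, 14, 16, 17, 19, 20, 22, 23, 25, 26, 27, 28, 29, 31, 32, 34, 35, 37, 38, 40, 41, 43, 44, 46, 47, 49, 50, 52, 53}; there are 38 of them.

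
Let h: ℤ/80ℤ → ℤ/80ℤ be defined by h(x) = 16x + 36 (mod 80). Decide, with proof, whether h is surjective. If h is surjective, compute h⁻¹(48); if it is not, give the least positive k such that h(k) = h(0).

5

Since gcd(16, 80) = 16, we have 16x ≡ 0 (mod 16) for all x, so h(x) ≡ 4 (mod 16).
But 0 ≢ 4 (mod 16), so 0 ∈ ℤ/80ℤ has no preimage. So h is not surjective.
Since h is not surjective, we find the least positive k with h(k) = h(0): this means 16k ≡ 0 (mod 80), i.e. 80 ∣ 16k. Since gcd(16, 80) = 16, dividing through by 16 this holds exactly when 5 ∣ k.
The smallest positive such k is 5.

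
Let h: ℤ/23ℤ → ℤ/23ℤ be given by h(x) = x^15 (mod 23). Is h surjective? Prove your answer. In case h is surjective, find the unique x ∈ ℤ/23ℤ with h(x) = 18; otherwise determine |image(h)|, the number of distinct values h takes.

Since 23 is prime, the nonzero elements of ℤ/23ℤ form a cyclic group of order 22.
As gcd(15, 22) = 1, raising to the 15th power is a bijection on this group: if u^15 ≡ v^15 then (uv^{−1})^15 = 1, and the only element of order dividing gcd(15, 22) = 1 is 1, so u = v.
With h(0) = 0 this makes h injective on all of ℤ/23ℤ, hence bijective (finite equal-size domain and codomain). In particular h is surjective.
Since h is surjective, we find the preimage of 18. The inverse of x ↦ x^15 on (ℤ/23ℤ)^× is x ↦ x^3, because 15·3 = 45 = 2·22 + 1 ≡ 1 (mod 22) and x^{22} = 1 for x ≠ 0 (Fermat). So h⁻¹(18) = 18^3 mod 23.
Repeated squaring mod 23: 18^1 ≡ 18, 18^2 ≡ 18² = 324 ≡ 2. Since 3 = 2 + 1, 18^3 ≡ 2·18: 2·18 = 36 ≡ 13. So 18^3 ≡ 13 (mod 23).
Hence h⁻¹(18) = 13.

13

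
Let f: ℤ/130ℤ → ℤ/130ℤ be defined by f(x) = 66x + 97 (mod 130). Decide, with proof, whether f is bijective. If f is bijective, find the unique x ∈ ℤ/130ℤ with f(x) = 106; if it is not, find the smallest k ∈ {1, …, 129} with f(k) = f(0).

65

We have gcd(66, 130) = 2 > 1. Taking u = 0 and v = 65: f(0) = 97 and f(65) = 66·65 + 97 = 4387 ≡ 97 (mod 130).
So f(0) = f(65) while 0 ≠ 65, thus f is not injective, hence not bijective.
Since f is not bijective, we find the least positive k with f(k) = f(0): this means 66k ≡ 0 (mod 130), i.e. 130 ∣ 66k. Since gcd(66, 130) = 2, dividing through by 2 this holds exactly when 65 ∣ 33k, and as gcd(33, 65) = 1, exactly when 65 ∣ k.
The smallest positive such k is 65.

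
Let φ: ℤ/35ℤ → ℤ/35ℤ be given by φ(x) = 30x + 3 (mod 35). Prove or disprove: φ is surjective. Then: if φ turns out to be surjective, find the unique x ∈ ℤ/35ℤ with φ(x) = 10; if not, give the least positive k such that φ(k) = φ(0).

Since gcd(30, 35) = 5, we have 30x ≡ 0 (mod 5) for all x, so φ(x) ≡ 3 (mod 5).
But 0 ≢ 3 (mod 5), so 0 ∈ ℤ/35ℤ has no preimage. So φ is not surjective.
Since φ is not surjective, we find the least positive k with φ(k) = φ(0): this means 30k ≡ 0 (mod 35), i.e. 35 ∣ 30k. Since gcd(30, 35) = 5, dividing through by 5 this holds exactly when 7 ∣ 6k, and as gcd(6, 7) = 1, exactly when 7 ∣ k.
The smallest positive such k is 7.

7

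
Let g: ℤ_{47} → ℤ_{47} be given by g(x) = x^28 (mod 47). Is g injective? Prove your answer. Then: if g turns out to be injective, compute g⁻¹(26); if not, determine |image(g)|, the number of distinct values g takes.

g(23): Repeated squaring mod 47: 23^1 ≡ 23, 23^2 ≡ 23² = 529 ≡ 12, 23^4 ≡ 12² = 144 ≡ 3, 23^8 ≡ 3² = 9, 23^16 ≡ 9² = 81 ≡ 34. Since 28 = 16 + 8 + 4, 23^28 ≡ 34·9·3: 34·9 = 306 ≡ 24, then 24·3 = 72 ≡ 25. So 23^28 ≡ 25 (mod 47).
g(24): Repeated squaring mod 47: 24^1 ≡ 24, 24^2 ≡ 24² = 576 ≡ 12, 24^4 ≡ 12² = 144 ≡ 3, 24^8 ≡ 3² = 9, 24^16 ≡ 9² = 81 ≡ 34. Since 28 = 16 + 8 + 4, 24^28 ≡ 34·9·3: 34·9 = 306 ≡ 24, then 24·3 = 72 ≡ 25. So 24^28 ≡ 25 (mod 47).
So g(23) = g(24) = 25 while 23 ≠ 24, thus g is not injective.
Since g is not injective, we determine |image(g)|. Computing x^28 mod 47 for each x (by repeated squaring, reducing mod 47 at every step), the values g(0), g(1), …, g(46) are: 0, 1, 32, 8, 37, 24, 21, 28, 9, 17, 16, 18, 14, 7, 3, 4, 6, 34, 27, 2, 42, 36, 12, 25, 25, 12, 36, 42, 2, 27, 34, 6, 4, 3, 7, 14, 18, 16, 17, 9, 28, 21, 24, 37, 8, 32, 1.
The distinct values are {0, 1, 2, 3, 4, 6, 7, 8, 9, 12, 14, 16, 17, 18, 21, 24, 25, 27, 28, 32, 34, 36, 37, 42}; there are 24 of them.

24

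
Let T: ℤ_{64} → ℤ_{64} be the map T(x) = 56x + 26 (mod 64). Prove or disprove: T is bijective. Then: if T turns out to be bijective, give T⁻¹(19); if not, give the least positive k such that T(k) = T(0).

8

Recall that T is injective when T(x_1) = T(x_2) forces x_1 = x_2.
We have gcd(56, 64) = 8 > 1. Taking x_1 = 0 and x_2 = 8: T(0) = 26 and T(8) = 56·8 + 26 = 474 ≡ 26 (mod 64).
So T(0) = T(8) while 0 ≠ 8, therefore T is not injective, hence not bijective.
Since T is not bijective, we find the least positive k with T(k) = T(0): this means 56k ≡ 0 (mod 64), i.e. 64 ∣ 56k. Since gcd(56, 64) = 8, dividing through by 8 this holds exactly when 8 ∣ 7k, and as gcd(7, 8) = 1, exactly when 8 ∣ k.
The smallest positive such k is 8.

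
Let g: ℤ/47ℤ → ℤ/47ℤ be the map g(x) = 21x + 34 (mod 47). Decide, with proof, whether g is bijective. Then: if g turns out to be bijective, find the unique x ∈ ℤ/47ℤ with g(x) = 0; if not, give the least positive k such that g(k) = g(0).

If g(x_1) = g(x_2), then 21x_1 ≡ 21x_2 (mod 47). Because gcd(21, 47) = 1, we may cancel 21 to get x_1 ≡ x_2 (mod 47).
We now compute 21⁻¹ mod 47 explicitly. Euclid's algorithm: 47 = 2·21 + 5, 21 = 4·5 + 1; back-substituting gives 1 = 9·21 − 4·47, so 21⁻¹ ≡ 9 (mod 47).
Then y ↦ 9(y − 34) is a two-sided inverse to g, so every y ∈ ℤ/47ℤ has a preimage.
Therefore g is bijective.
Since g is bijective, we compute g⁻¹(0): solve 21x + 34 ≡ 0 (mod 47), i.e. 21x ≡ 13 (mod 47).
Multiplying by 21⁻¹ = 9 gives x ≡ 9·13 = 117 = 2·47 + 23 ≡ 23 (mod 47).
Check: g(23) = 21·23 + 34 = 517 = 11·47 + 0 ≡ 0 (mod 47).

23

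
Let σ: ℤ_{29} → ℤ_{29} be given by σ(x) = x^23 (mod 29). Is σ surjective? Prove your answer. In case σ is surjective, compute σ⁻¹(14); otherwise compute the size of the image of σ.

8

Since 29 is prime, the nonzero elements of ℤ_{29} form a cyclic group of order 28.
As gcd(23, 28) = 1, raising to the 23rd power is a bijection on this group: if s^23 ≡ t^23 then (st^{−1})^23 = 1, and the only element of order dividing gcd(23, 28) = 1 is 1, so s = t.
With σ(0) = 0 this makes σ injective on all of ℤ_{29}, hence bijective (finite equal-size domain and codomain). In particular σ is surjective.
Since σ is surjective, we find the preimage of 14. The inverse of x ↦ x^23 on (ℤ_{29})^× is x ↦ x^11, because 23·11 = 253 = 9·28 + 1 ≡ 1 (mod 28) and x^{28} = 1 for x ≠ 0 (Fermat). So σ⁻¹(14) = 14^11 mod 29.
Repeated squaring mod 29: 14^1 ≡ 14, 14^2 ≡ 14² = 196 ≡ 22, 14^4 ≡ 22² = 484 ≡ 20, 14^8 ≡ 20² = 400 ≡ 23. Since 11 = 8 + 2 + 1, 14^11 ≡ 23·22·14: 23·22 = 506 ≡ 13, then 13·14 = 182 ≡ 8. So 14^11 ≡ 8 (mod 29).
Hence σ⁻¹(14) = 8.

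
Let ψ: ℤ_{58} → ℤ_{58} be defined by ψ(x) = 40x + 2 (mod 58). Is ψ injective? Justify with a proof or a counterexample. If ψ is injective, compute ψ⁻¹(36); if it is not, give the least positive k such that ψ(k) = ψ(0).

29

We have gcd(40, 58) = 2 > 1. Taking s = 0 and t = 29: ψ(0) = 2 and ψ(29) = 40·29 + 2 = 1162 ≡ 2 (mod 58).
So ψ(0) = ψ(29) while 0 ≠ 29, therefore ψ is not injective.
Since ψ is not injective, we find the least positive k with ψ(k) = ψ(0): this means 40k ≡ 0 (mod 58), i.e. 58 ∣ 40k. Since gcd(40, 58) = 2, dividing through by 2 this holds exactly when 29 ∣ 20k, and as gcd(20, 29) = 1, exactly when 29 ∣ k.
The smallest positive such k is 29.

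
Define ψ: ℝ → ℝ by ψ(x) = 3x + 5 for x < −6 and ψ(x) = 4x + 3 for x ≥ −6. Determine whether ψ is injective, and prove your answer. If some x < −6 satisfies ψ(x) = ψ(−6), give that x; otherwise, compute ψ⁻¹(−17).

Both pieces are strictly increasing (slopes 3 and 4), so each is injective on its own interval.
The left piece maps (−∞, −6) onto (−∞, −13); the right piece maps [−6, ∞) onto [−21, ∞).
These images overlap. In particular ψ(−6) = −21 (right piece), and solving 3x + 5 = −21 on the left piece gives x = −26/3 < −6.
So ψ(−26/3) = ψ(−6) with −26/3 ≠ −6, and ψ is not injective. This x = −26/3 is the requested value below −6.

-26/3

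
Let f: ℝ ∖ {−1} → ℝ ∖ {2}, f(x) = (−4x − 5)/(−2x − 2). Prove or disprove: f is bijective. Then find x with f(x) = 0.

-5/4

Suppose f(a) = f(b). Cross-multiplying: (−4a − 5)(−2b − 2) = (−4b − 5)(−2a − 2).
Expanding both sides and cancelling the symmetric terms leaves −2·(a − b) = 0. Since −2 ≠ 0, a = b. Therefore f is injective.
For any y ≠ 2, solving y(−2x − 2) = −4x − 5 for x gives a well-defined x ≠ −1. So f is surjective.
So f is bijective.
Solving f(x) = 0: cross-multiplying gives −4x − 5 = 0(−2x − 2), which rearranges to −4x = 5, so x = −5/4.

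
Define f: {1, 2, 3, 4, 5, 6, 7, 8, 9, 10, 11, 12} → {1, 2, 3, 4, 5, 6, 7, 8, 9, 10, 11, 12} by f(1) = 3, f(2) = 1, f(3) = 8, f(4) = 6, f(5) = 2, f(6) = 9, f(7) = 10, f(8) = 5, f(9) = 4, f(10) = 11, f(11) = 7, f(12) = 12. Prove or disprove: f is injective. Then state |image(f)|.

The values f(1), …, f(12) are 3, 1, 8, 6, 2, 9, 10, 5, 4, 11, 7, 12 — all distinct.
So f(s) = f(t) only when s = t, and f is injective.
The image of f is {1, 2, 3, 4, 5, 6, 7, 8, 9, 10, 11, 12}, which has 12 elements.

12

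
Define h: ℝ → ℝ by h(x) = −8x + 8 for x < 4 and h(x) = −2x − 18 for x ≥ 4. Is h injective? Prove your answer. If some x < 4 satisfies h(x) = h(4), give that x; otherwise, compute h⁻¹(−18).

Both pieces are strictly decreasing (slopes −8 and −2), so each is injective on its own interval.
The left piece maps (−∞, 4) onto (−24, ∞); the right piece maps [4, ∞) onto (−∞, −26].
These images are disjoint, so no value is attained by both pieces. Therefore h is injective.
Because the two images are disjoint, no x < 4 has h(x) = h(4), so we compute h⁻¹(−18): −18 lies in (−24, ∞), so solve −8x + 8 = −18: x = (−18 − 8)/(−8) = 13/4.

13/4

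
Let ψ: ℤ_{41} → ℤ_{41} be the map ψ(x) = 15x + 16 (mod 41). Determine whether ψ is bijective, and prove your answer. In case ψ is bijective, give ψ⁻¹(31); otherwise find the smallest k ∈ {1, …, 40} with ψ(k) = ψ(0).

By definition, ψ is injective if ψ(s) = ψ(t) implies s = t.
Suppose ψ(s) = ψ(t) in ℤ_{41}. Then 15s + 16 ≡ 15t + 16 (mod 41), therefore 15(s − t) ≡ 0 (mod 41).
Since gcd(15, 41) = 1, 15 is invertible modulo 41, therefore s − t ≡ 0 (mod 41), i.e. s = t.
We now compute 15⁻¹ mod 41 explicitly. Euclid's algorithm: 41 = 2·15 + 11, 15 = 1·11 + 4, 11 = 2·4 + 3, 4 = 1·3 + 1; back-substituting gives 1 = 11·15 − 4·41, so 15⁻¹ ≡ 11 (mod 41).
For any y ∈ ℤ_{41}, x = 11(y − 16) mod 41 satisfies ψ(x) = 15·11(y − 16) + 16 ≡ y (since 15·11 ≡ 1 mod 41). So every y has a preimage.
Thus ψ is bijective.
Since ψ is bijective, we compute ψ⁻¹(31): solve 15x + 16 ≡ 31 (mod 41), i.e. 15x ≡ 15 (mod 41).
Multiplying by 15⁻¹ = 11 gives x ≡ 11·15 = 165 = 4·41 + 1 ≡ 1 (mod 41).
Check: ψ(1) = 15·1 + 16 = 31 ≡ 31 (mod 41).

1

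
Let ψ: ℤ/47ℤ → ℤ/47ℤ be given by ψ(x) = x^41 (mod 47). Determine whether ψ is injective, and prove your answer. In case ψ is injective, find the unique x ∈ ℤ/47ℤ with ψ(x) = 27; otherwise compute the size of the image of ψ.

Since 47 is prime, the nonzero elements of ℤ/47ℤ form a cyclic group of order 46.
As gcd(41, 46) = 1, raising to the 41st power is a bijection on this group: if u^41 ≡ v^41 then (uv^{−1})^41 = 1, and the only element of order dividing gcd(41, 46) = 1 is 1, so u = v.
With ψ(0) = 0 this makes ψ injective on all of ℤ/47ℤ, hence bijective (finite equal-size domain and codomain). In particular ψ is injective.
Since ψ is injective, we find the preimage of 27. The inverse of x ↦ x^41 on (ℤ/47ℤ)^× is x ↦ x^9, because 41·9 = 369 = 8·46 + 1 ≡ 1 (mod 46) and x^{46} = 1 for x ≠ 0 (Fermat). So ψ⁻¹(27) = 27^9 mod 47.
Repeated squaring mod 47: 27^1 ≡ 27, 27^2 ≡ 27² = 729 ≡ 24, 27^4 ≡ 24² = 576 ≡ 12, 27^8 ≡ 12² = 144 ≡ 3. Since 9 = 8 + 1, 27^9 ≡ 3·27: 3·27 = 81 ≡ 34. So 27^9 ≡ 34 (mod 47).
Hence ψ⁻¹(27) = 34.

34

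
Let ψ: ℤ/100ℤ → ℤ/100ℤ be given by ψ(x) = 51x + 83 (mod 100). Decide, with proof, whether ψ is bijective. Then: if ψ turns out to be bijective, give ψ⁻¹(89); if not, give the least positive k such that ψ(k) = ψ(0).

If ψ(s) = ψ(t), then 51s ≡ 51t (mod 100). Because gcd(51, 100) = 1, we may cancel 51 to get s ≡ t (mod 100).
We now compute 51⁻¹ mod 100 explicitly. Euclid's algorithm: 100 = 1·51 + 49, 51 = 1·49 + 2, 49 = 24·2 + 1; back-substituting gives 1 = 51·51 − 26·100, so 51⁻¹ ≡ 51 (mod 100).
For any y ∈ ℤ/100ℤ, x = 51(y − 83) mod 100 satisfies ψ(x) = 51·51(y − 83) + 83 ≡ y (since 51·51 ≡ 1 mod 100). So every y has a preimage.
Thus ψ is bijective.
Since ψ is bijective, we compute ψ⁻¹(89): solve 51x + 83 ≡ 89 (mod 100), i.e. 51x ≡ 6 (mod 100).
Multiplying by 51⁻¹ = 51 gives x ≡ 51·6 = 306 = 3·100 + 6 ≡ 6 (mod 100).
Check: ψ(6) = 51·6 + 83 = 389 = 3·100 + 89 ≡ 89 (mod 100).

6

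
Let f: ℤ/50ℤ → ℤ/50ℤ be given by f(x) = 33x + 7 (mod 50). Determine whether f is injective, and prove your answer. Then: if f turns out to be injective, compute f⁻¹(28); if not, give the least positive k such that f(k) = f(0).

If f(s) = f(t), then 33s ≡ 33t (mod 50). Because gcd(33, 50) = 1, we may cancel 33 to get s ≡ t (mod 50).
Thus f is injective.
We now compute 33⁻¹ mod 50 explicitly. Euclid's algorithm: 50 = 1·33 + 17, 33 = 1·17 + 16, 17 = 1·16 + 1; back-substituting gives 1 = 47·33 − 31·50, so 33⁻¹ ≡ 47 (mod 50).
Since f is injective, we compute f⁻¹(28): solve 33x + 7 ≡ 28 (mod 50), i.e. 33x ≡ 21 (mod 50).
Multiplying by 33⁻¹ = 47 gives x ≡ 47·21 = 987 = 19·50 + 37 ≡ 37 (mod 50).
Check: f(37) = 33·37 + 7 = 1228 = 24·50 + 28 ≡ 28 (mod 50).

37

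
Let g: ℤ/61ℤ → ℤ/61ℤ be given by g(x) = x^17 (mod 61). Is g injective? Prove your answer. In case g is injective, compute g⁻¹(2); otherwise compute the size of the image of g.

Since 61 is prime, the nonzero elements of ℤ/61ℤ form a cyclic group of order 60.
As gcd(17, 60) = 1, raising to the 17th power is a bijection on this group: if s^17 ≡ t^17 then (st^{−1})^17 = 1, and the only element of order dividing gcd(17, 60) = 1 is 1, so s = t.
With g(0) = 0 this makes g injective on all of ℤ/61ℤ, hence bijective (finite equal-size domain and codomain). In particular g is injective.
Since g is injective, we find the preimage of 2. The inverse of x ↦ x^17 on (ℤ/61ℤ)^× is x ↦ x^53, because 17·53 = 901 = 15·60 + 1 ≡ 1 (mod 60) and x^{60} = 1 for x ≠ 0 (Fermat). So g⁻¹(2) = 2^53 mod 61.
Repeated squaring mod 61: 2^1 ≡ 2, 2^2 ≡ 2² = 4, 2^4 ≡ 4² = 16, 2^8 ≡ 16² = 256 ≡ 12, 2^16 ≡ 12² = 144 ≡ 22, 2^32 ≡ 22² = 484 ≡ 57. Since 53 = 32 + 16 + 4 + 1, 2^53 ≡ 57·22·16·2: 57·22 = 1254 ≡ 34, then 34·16 = 544 ≡ 56, then 56·2 = 112 ≡ 51. So 2^53 ≡ 51 (mod 61).
Hence g⁻¹(2) = 51.

51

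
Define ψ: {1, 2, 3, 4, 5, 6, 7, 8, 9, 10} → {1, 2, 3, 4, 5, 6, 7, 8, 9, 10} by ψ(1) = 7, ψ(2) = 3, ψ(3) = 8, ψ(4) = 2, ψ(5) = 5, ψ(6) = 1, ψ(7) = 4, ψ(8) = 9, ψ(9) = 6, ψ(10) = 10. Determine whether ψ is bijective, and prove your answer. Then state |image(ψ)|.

The values 7, 3, 8, 2, 5, 1, 4, 9, 6, 10 are a permutation of {1, 2, 3, 4, 5, 6, 7, 8, 9, 10}: each element appears exactly once.
So ψ is injective and surjective, hence bijective.
The image of ψ is {1, 2, 3, 4, 5, 6, 7, 8, 9, 10}, which has 10 elements.

10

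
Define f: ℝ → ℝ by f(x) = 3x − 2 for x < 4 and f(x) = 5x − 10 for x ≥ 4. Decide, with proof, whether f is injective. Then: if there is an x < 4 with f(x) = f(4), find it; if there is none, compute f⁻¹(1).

Both pieces are strictly increasing (slopes 3 and 5), so each is injective on its own interval.
The left piece maps (−∞, 4) onto (−∞, 10); the right piece maps [4, ∞) onto [10, ∞).
These images are disjoint, so no value is attained by both pieces. So f is injective.
Because the two images are disjoint, no x < 4 has f(x) = f(4), so we compute f⁻¹(1): 1 lies in (−∞, 10), so solve 3x − 2 = 1: x = (1 + 2)/3 = 1.

1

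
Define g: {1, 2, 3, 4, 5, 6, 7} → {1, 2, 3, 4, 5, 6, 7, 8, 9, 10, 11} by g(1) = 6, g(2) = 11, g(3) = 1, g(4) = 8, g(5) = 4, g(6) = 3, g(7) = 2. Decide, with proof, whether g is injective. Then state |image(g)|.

The values g(1), …, g(7) are 6, 11, 1, 8, 4, 3, 2 — all distinct.
So g(x_1) = g(x_2) only when x_1 = x_2, and g is injective.
The image of g is {1, 2, 3, 4, 6, 8, 11}, which has 7 elements.

7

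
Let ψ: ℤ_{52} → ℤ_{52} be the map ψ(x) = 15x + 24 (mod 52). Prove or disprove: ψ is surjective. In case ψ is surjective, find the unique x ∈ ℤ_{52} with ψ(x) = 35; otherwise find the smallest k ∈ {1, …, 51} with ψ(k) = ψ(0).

Recall that ψ is surjective if every y in the codomain equals ψ(x) for some x in the domain.
Since gcd(15, 52) = 1, 15 is invertible modulo 52. Euclid's algorithm: 52 = 3·15 + 7, 15 = 2·7 + 1; back-substituting gives 1 = 7·15 − 2·52, so 15⁻¹ ≡ 7 (mod 52).
For any y ∈ ℤ_{52}, x = 7(y − 24) mod 52 satisfies ψ(x) = 15·7(y − 24) + 24 ≡ y (since 15·7 ≡ 1 mod 52). So every y has a preimage.
Therefore ψ is surjective.
Since ψ is surjective, we find ψ⁻¹(35): we need 15x ≡ 35 − 24 ≡ 11 (mod 52). Using 15⁻¹ = 7: x ≡ 7·11 = 77 = 1·52 + 25, so x = 25.
Check: ψ(25) = 15·25 + 24 = 399 = 7·52 + 35 ≡ 35 (mod 52).

25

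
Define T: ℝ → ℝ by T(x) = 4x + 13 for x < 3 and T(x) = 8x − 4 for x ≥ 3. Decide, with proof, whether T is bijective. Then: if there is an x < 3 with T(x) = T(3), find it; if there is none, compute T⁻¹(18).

7/4

Both pieces are strictly increasing (slopes 4 and 8), so each is injective on its own interval.
The left piece maps (−∞, 3) onto (−∞, 25); the right piece maps [3, ∞) onto [20, ∞).
These images overlap. In particular T(3) = 20 (right piece), and solving 4x + 13 = 20 on the left piece gives x = 7/4 < 3.
So T(7/4) = T(3) with 7/4 ≠ 3, and T is not injective, hence not bijective. This x = 7/4 is the requested value below 3.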